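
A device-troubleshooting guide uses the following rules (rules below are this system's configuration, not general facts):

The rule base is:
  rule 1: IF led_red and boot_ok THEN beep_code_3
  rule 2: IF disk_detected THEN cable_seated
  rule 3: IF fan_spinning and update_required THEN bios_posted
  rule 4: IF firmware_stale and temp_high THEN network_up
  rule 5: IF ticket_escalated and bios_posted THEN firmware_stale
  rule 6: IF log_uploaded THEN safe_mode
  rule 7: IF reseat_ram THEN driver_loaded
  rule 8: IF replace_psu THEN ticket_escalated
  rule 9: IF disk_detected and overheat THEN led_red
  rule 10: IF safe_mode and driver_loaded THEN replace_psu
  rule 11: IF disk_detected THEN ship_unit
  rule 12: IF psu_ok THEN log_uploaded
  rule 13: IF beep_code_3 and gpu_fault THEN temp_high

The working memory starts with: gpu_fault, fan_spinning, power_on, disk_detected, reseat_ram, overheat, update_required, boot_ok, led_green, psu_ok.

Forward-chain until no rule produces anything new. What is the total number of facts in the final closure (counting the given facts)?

Round 1: rule 2 [IF disk_detected THEN cable_seated]; rule 3 [IF fan_spinning and update_required THEN bios_posted]; rule 7 [IF reseat_ram THEN driver_loaded]; rule 9 [IF disk_detected and overheat THEN led_red]; rule 11 [IF disk_detected THEN ship_unit]; rule 12 [IF psu_ok THEN log_uploaded]. Adds cable_seated, bios_posted, driver_loaded, led_red, ship_unit, log_uploaded.
Round 2: rule 1 [IF led_red and boot_ok THEN beep_code_3]; rule 6 [IF log_uploaded THEN safe_mode]. Adds beep_code_3, safe_mode.
Round 3: rule 10 [IF safe_mode and driver_loaded THEN replace_psu]; rule 13 [IF beep_code_3 and gpu_fault THEN temp_high]. Adds replace_psu, temp_high.
Round 4: rule 8 [IF replace_psu THEN ticket_escalated]. Adds ticket_escalated.
Round 5: rule 5 [IF ticket_escalated and bios_posted THEN firmware_stale]. Adds firmware_stale.
Round 6: rule 4 [IF firmware_stale and temp_high THEN network_up]. Adds network_up.
Closure: {beep_code_3, bios_posted, boot_ok, cable_seated, disk_detected, driver_loaded, fan_spinning, firmware_stale, gpu_fault, led_green, led_red, log_uploaded, network_up, overheat, power_on, psu_ok, replace_psu, reseat_ram, safe_mode, ship_unit, temp_high, ticket_escalated, update_required} — 23 facts.

23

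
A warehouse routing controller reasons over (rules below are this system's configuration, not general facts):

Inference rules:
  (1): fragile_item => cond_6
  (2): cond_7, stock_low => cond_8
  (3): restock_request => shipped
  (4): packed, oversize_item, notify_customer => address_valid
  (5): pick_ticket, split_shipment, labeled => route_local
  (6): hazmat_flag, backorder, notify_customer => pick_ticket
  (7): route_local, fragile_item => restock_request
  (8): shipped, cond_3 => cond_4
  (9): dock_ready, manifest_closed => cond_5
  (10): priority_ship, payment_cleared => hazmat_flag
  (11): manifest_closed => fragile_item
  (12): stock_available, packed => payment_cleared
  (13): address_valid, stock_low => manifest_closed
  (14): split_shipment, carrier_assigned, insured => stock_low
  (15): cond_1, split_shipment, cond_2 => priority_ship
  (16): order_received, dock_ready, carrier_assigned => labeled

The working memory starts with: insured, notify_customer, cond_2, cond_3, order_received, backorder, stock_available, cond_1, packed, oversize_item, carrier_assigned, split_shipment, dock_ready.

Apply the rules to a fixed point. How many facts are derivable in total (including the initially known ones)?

28

[1] (4) [packed, oversize_item, notify_customer => address_valid]; (12) [stock_available, packed => payment_cleared]; (14) [split_shipment, carrier_assigned, insured => stock_low]; (15) [cond_1, split_shipment, cond_2 => priority_ship]; (16) [order_received, dock_ready, carrier_assigned => labeled]. ⇒ new: address_valid, payment_cleared, stock_low, priority_ship, labeled.
[2] (10) [priority_ship, payment_cleared => hazmat_flag]; (13) [address_valid, stock_low => manifest_closed]. ⇒ new: hazmat_flag, manifest_closed.
[3] (6) [hazmat_flag, backorder, notify_customer => pick_ticket]; (9) [dock_ready, manifest_closed => cond_5]; (11) [manifest_closed => fragile_item]. ⇒ new: pick_ticket, cond_5, fragile_item.
[4] (1) [fragile_item => cond_6]; (5) [pick_ticket, split_shipment, labeled => route_local]. ⇒ new: cond_6, route_local.
[5] (7) [route_local, fragile_item => restock_request]. ⇒ new: restock_request.
[6] (3) [restock_request => shipped]. ⇒ new: shipped.
[7] (8) [shipped, cond_3 => cond_4]. ⇒ new: cond_4.
Closure: {address_valid, backorder, carrier_assigned, cond_1, cond_2, cond_3, cond_4, cond_5, cond_6, dock_ready, fragile_item, hazmat_flag, insured, labeled, manifest_closed, notify_customer, order_received, oversize_item, packed, payment_cleared, pick_ticket, priority_ship, restock_request, route_local, shipped, split_shipment, stock_available, stock_low} — 28 facts.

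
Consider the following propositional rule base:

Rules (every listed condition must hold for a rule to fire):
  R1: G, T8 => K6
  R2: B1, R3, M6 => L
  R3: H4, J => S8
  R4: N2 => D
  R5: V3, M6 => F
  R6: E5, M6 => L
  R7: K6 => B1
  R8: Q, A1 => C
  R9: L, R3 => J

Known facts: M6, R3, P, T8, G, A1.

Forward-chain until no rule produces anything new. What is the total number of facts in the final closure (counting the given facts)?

Round 1: R1 [G, T8 => K6]. Adds K6.
Round 2: R7 [K6 => B1]. Adds B1.
Round 3: R2 [B1, R3, M6 => L]. Adds L.
Round 4: R9 [L, R3 => J]. Adds J.
Closure: {A1, B1, G, J, K6, L, M6, P, R3, T8} — 10 facts.

10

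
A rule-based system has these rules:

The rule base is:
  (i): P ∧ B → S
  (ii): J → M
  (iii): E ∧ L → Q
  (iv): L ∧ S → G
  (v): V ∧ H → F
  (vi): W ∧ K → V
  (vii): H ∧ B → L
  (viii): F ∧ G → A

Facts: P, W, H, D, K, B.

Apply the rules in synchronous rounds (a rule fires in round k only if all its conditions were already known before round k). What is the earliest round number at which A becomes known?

3

Round 1 — (i), (vi), (vii), derive S, V, L.
Round 2 — (iv), (v), derive G, F.
Round 3 — (viii), derive A.
A first appears in round 3.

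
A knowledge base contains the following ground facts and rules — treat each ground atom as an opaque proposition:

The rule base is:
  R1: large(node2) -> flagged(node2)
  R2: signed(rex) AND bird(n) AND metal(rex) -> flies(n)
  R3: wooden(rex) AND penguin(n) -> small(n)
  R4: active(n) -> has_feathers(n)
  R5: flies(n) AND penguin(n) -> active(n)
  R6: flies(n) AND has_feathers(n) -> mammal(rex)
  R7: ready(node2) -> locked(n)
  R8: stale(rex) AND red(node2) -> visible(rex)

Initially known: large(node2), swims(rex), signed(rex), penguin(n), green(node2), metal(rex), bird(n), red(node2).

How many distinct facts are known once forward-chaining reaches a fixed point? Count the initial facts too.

13

Round 1: R1 [large(node2) -> flagged(node2)]; R2 [signed(rex) AND bird(n) AND metal(rex) -> flies(n)]. New: flagged(node2), flies(n).
Round 2: R5 [flies(n) AND penguin(n) -> active(n)]. New: active(n).
Round 3: R4 [active(n) -> has_feathers(n)]. New: has_feathers(n).
Round 4: R6 [flies(n) AND has_feathers(n) -> mammal(rex)]. New: mammal(rex).
Closure: {active(n), bird(n), flagged(node2), flies(n), green(node2), has_feathers(n), large(node2), mammal(rex), metal(rex), penguin(n), red(node2), signed(rex), swims(rex)} — 13 facts.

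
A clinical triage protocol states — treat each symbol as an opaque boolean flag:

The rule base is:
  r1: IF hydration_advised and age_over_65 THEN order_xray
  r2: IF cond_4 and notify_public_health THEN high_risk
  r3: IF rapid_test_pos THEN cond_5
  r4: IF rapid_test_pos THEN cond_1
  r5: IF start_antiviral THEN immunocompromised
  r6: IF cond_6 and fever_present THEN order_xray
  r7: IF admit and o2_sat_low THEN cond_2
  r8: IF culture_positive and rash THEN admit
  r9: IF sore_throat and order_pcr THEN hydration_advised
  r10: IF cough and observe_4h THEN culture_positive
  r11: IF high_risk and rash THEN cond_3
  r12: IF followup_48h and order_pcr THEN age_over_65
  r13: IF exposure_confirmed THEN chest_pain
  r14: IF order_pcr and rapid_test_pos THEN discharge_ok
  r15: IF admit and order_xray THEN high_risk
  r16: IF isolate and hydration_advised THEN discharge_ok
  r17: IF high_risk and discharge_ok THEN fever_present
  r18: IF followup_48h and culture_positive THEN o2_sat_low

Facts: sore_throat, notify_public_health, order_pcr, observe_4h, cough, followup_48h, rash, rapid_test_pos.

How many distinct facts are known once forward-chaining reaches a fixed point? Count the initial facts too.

Round 1: r3 [IF rapid_test_pos THEN cond_5]; r4 [IF rapid_test_pos THEN cond_1]; r9 [IF sore_throat and order_pcr THEN hydration_advised]; r10 [IF cough and observe_4h THEN culture_positive]; r12 [IF followup_48h and order_pcr THEN age_over_65]; r14 [IF order_pcr and rapid_test_pos THEN discharge_ok]. Adds cond_5, cond_1, hydration_advised, culture_positive, age_over_65, discharge_ok.
Round 2: r1 [IF hydration_advised and age_over_65 THEN order_xray]; r8 [IF culture_positive and rash THEN admit]; r18 [IF followup_48h and culture_positive THEN o2_sat_low]. Adds order_xray, admit, o2_sat_low.
Round 3: r7 [IF admit and o2_sat_low THEN cond_2]; r15 [IF admit and order_xray THEN high_risk]. Adds cond_2, high_risk.
Round 4: r11 [IF high_risk and rash THEN cond_3]; r17 [IF high_risk and discharge_ok THEN fever_present]. Adds cond_3, fever_present.
Closure: {admit, age_over_65, cond_1, cond_2, cond_3, cond_5, cough, culture_positive, discharge_ok, fever_present, followup_48h, high_risk, hydration_advised, notify_public_health, o2_sat_low, observe_4h, order_pcr, order_xray, rapid_test_pos, rash, sore_throat} — 21 facts.

21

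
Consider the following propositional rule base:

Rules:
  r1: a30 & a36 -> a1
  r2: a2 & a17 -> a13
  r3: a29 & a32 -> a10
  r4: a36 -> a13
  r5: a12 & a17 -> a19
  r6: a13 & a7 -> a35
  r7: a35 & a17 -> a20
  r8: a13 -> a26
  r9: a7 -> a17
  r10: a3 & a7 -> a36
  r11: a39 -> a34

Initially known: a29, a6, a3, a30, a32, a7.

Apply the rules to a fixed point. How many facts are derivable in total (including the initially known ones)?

[1] r3 [a29 & a32 -> a10]; r9 [a7 -> a17]; r10 [a3 & a7 -> a36]. ⇒ new: a10, a17, a36.
[2] r1 [a30 & a36 -> a1]; r4 [a36 -> a13]. ⇒ new: a1, a13.
[3] r6 [a13 & a7 -> a35]; r8 [a13 -> a26]. ⇒ new: a35, a26.
[4] r7 [a35 & a17 -> a20]. ⇒ new: a20.
Closure: {a1, a10, a13, a17, a20, a26, a29, a3, a30, a32, a35, a36, a6, a7} — 14 facts.

14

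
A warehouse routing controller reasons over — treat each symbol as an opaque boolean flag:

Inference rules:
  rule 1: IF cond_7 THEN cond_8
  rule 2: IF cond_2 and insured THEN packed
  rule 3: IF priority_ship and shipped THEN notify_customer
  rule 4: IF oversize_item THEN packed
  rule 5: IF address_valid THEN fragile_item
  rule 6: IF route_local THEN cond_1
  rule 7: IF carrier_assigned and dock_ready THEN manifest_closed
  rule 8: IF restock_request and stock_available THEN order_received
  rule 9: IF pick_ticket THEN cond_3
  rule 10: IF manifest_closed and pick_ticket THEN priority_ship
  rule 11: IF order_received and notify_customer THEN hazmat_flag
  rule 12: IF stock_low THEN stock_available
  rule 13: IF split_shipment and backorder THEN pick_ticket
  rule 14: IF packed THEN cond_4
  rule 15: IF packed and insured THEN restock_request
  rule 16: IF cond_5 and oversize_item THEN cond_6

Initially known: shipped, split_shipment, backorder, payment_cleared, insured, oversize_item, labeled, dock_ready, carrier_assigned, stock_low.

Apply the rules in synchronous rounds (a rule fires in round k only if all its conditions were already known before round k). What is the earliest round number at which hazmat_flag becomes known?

Round 1: rule 4 [IF oversize_item THEN packed]; rule 7 [IF carrier_assigned and dock_ready THEN manifest_closed]; rule 12 [IF stock_low THEN stock_available]; rule 13 [IF split_shipment and backorder THEN pick_ticket]. New: packed, manifest_closed, stock_available, pick_ticket.
Round 2: rule 9 [IF pick_ticket THEN cond_3]; rule 10 [IF manifest_closed and pick_ticket THEN priority_ship]; rule 14 [IF packed THEN cond_4]; rule 15 [IF packed and insured THEN restock_request]. New: cond_3, priority_ship, cond_4, restock_request.
Round 3: rule 3 [IF priority_ship and shipped THEN notify_customer]; rule 8 [IF restock_request and stock_available THEN order_received]. New: notify_customer, order_received.
Round 4: rule 11 [IF order_received and notify_customer THEN hazmat_flag]. New: hazmat_flag.
hazmat_flag first appears in round 4.

4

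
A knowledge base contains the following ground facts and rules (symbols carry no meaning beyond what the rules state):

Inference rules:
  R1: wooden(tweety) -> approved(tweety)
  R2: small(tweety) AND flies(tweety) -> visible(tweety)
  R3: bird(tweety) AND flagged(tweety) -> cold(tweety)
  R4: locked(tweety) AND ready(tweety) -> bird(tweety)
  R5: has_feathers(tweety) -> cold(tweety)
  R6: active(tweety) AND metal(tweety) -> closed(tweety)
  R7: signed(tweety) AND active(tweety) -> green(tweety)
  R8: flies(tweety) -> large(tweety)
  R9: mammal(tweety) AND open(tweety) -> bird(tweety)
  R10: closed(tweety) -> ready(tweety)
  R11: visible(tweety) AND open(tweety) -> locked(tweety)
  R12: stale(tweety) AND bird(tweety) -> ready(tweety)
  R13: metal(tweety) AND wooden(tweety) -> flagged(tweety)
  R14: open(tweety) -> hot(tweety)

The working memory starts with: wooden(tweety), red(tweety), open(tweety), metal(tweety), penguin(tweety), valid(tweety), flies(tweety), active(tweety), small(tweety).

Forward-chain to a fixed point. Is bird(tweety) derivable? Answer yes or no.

yes

Round 1 — R1, R2, R6, R8, R13, R14, derive approved(tweety), visible(tweety), closed(tweety), large(tweety), flagged(tweety), hot(tweety).
Round 2 — R10, R11, derive ready(tweety), locked(tweety).
Round 3 — R4, derive bird(tweety).
Round 4 — R3, derive cold(tweety).
bird(tweety) appears in round 3, so it is derivable.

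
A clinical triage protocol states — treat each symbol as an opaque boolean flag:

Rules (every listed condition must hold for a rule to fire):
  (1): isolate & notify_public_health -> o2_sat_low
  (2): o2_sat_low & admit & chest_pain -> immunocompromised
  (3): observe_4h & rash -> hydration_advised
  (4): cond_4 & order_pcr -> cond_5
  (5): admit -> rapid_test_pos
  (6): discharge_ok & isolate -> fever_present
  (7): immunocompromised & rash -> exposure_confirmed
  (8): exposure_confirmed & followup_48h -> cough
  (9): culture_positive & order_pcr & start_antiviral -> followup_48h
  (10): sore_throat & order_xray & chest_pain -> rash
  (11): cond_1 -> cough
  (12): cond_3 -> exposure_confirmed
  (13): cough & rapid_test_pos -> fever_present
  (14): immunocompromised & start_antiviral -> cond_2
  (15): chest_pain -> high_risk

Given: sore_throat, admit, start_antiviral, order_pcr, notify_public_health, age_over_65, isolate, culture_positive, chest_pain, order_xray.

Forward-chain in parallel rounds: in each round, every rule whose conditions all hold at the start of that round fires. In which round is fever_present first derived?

[1] (1) [isolate & notify_public_health -> o2_sat_low]; (5) [admit -> rapid_test_pos]; (9) [culture_positive & order_pcr & start_antiviral -> followup_48h]; (10) [sore_throat & order_xray & chest_pain -> rash]; (15) [chest_pain -> high_risk]. ⇒ new: o2_sat_low, rapid_test_pos, followup_48h, rash, high_risk.
[2] (2) [o2_sat_low & admit & chest_pain -> immunocompromised]. ⇒ new: immunocompromised.
[3] (7) [immunocompromised & rash -> exposure_confirmed]; (14) [immunocompromised & start_antiviral -> cond_2]. ⇒ new: exposure_confirmed, cond_2.
[4] (8) [exposure_confirmed & followup_48h -> cough]. ⇒ new: cough.
[5] (13) [cough & rapid_test_pos -> fever_present]. ⇒ new: fever_present.
fever_present first appears in round 5.

5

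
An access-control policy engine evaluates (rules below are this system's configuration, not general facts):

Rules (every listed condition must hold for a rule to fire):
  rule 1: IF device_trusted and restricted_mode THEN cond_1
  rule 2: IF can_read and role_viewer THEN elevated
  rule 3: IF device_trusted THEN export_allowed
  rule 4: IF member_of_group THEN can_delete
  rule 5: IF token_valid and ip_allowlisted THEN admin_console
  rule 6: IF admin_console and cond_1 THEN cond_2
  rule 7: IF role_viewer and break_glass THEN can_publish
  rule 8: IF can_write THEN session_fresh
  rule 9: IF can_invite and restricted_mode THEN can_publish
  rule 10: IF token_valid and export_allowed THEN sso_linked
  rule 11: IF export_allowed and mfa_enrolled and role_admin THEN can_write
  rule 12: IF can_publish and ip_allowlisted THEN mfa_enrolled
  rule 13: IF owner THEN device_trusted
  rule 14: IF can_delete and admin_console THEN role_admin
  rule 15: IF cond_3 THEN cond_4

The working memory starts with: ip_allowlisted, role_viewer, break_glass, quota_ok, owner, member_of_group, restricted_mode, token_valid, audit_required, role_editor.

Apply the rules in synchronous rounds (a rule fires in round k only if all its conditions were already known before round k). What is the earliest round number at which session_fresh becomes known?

Round 1 — rule 4, rule 5, rule 7, rule 13, derive can_delete, admin_console, can_publish, device_trusted.
Round 2 — rule 1, rule 3, rule 12, rule 14, derive cond_1, export_allowed, mfa_enrolled, role_admin.
Round 3 — rule 6, rule 10, rule 11, derive cond_2, sso_linked, can_write.
Round 4 — rule 8, derive session_fresh.
session_fresh first appears in round 4.

4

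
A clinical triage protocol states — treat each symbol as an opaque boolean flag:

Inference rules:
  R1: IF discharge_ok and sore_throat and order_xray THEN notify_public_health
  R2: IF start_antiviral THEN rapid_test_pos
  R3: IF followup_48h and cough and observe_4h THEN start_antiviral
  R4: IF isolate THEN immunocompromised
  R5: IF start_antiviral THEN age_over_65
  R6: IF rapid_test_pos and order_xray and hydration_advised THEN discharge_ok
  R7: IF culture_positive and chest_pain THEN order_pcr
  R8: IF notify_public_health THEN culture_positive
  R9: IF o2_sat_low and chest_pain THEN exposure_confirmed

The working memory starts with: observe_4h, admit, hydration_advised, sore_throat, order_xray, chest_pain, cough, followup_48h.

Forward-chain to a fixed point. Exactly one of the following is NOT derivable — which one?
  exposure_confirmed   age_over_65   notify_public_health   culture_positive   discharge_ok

Round 1: R3 [IF followup_48h and cough and observe_4h THEN start_antiviral]. New: start_antiviral.
Round 2: R2 [IF start_antiviral THEN rapid_test_pos]; R5 [IF start_antiviral THEN age_over_65]. New: rapid_test_pos, age_over_65.
Round 3: R6 [IF rapid_test_pos and order_xray and hydration_advised THEN discharge_ok]. New: discharge_ok.
Round 4: R1 [IF discharge_ok and sore_throat and order_xray THEN notify_public_health]. New: notify_public_health.
Round 5: R8 [IF notify_public_health THEN culture_positive]. New: culture_positive.
Round 6: R7 [IF culture_positive and chest_pain THEN order_pcr]. New: order_pcr.
Derived: culture_positive (round 5), notify_public_health (round 4), age_over_65 (round 2), discharge_ok (round 3). exposure_confirmed never appears in any round.

exposure_confirmed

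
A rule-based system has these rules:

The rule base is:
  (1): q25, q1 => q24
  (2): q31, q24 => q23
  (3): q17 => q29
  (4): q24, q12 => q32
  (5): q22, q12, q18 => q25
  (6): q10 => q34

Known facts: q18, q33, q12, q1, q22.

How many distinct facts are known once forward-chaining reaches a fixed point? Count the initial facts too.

8

Round 1: (5) [q22, q12, q18 => q25]. Adds q25.
Round 2: (1) [q25, q1 => q24]. Adds q24.
Round 3: (4) [q24, q12 => q32]. Adds q32.
Closure: {q1, q12, q18, q22, q24, q25, q32, q33} — 8 facts.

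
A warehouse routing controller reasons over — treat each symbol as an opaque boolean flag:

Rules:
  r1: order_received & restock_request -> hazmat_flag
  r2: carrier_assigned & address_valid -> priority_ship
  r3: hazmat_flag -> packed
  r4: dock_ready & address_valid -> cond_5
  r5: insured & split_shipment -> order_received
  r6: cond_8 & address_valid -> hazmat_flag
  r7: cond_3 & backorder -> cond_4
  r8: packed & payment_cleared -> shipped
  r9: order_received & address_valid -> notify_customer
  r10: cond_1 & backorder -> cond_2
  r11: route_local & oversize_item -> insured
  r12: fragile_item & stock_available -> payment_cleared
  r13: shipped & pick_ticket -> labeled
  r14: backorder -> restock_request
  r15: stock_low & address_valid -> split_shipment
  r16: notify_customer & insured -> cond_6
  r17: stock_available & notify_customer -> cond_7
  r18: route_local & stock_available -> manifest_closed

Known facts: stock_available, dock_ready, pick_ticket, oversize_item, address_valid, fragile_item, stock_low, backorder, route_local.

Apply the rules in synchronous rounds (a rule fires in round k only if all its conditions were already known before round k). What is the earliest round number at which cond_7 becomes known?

4

[1] r4 [dock_ready & address_valid -> cond_5]; r11 [route_local & oversize_item -> insured]; r12 [fragile_item & stock_available -> payment_cleared]; r14 [backorder -> restock_request]; r15 [stock_low & address_valid -> split_shipment]; r18 [route_local & stock_available -> manifest_closed]. ⇒ new: cond_5, insured, payment_cleared, restock_request, split_shipment, manifest_closed.
[2] r5 [insured & split_shipment -> order_received]. ⇒ new: order_received.
[3] r1 [order_received & restock_request -> hazmat_flag]; r9 [order_received & address_valid -> notify_customer]. ⇒ new: hazmat_flag, notify_customer.
[4] r3 [hazmat_flag -> packed]; r16 [notify_customer & insured -> cond_6]; r17 [stock_available & notify_customer -> cond_7]. ⇒ new: packed, cond_6, cond_7.
cond_7 first appears in round 4.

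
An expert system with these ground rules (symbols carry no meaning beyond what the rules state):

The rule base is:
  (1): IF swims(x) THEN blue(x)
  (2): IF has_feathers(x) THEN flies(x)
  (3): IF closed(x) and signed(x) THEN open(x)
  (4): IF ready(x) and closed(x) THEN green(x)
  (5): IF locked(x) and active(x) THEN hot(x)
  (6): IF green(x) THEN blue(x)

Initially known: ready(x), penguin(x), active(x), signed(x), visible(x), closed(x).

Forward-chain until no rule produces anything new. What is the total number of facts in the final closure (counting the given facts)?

Round 1 fires (3), (4), giving open(x), green(x).
Round 2 fires (6), giving blue(x).
Closure: {active(x), blue(x), closed(x), green(x), open(x), penguin(x), ready(x), signed(x), visible(x)} — 9 facts.

9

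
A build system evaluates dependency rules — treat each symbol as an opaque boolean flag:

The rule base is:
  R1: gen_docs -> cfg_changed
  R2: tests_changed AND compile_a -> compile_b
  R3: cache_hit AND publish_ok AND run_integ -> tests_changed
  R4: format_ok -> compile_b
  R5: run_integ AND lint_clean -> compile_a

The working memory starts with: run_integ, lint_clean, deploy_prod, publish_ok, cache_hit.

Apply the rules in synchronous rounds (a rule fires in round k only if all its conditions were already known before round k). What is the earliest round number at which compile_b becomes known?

2

Round 1 fires R3, R5, giving tests_changed, compile_a.
Round 2 fires R2, giving compile_b.
compile_b first appears in round 2.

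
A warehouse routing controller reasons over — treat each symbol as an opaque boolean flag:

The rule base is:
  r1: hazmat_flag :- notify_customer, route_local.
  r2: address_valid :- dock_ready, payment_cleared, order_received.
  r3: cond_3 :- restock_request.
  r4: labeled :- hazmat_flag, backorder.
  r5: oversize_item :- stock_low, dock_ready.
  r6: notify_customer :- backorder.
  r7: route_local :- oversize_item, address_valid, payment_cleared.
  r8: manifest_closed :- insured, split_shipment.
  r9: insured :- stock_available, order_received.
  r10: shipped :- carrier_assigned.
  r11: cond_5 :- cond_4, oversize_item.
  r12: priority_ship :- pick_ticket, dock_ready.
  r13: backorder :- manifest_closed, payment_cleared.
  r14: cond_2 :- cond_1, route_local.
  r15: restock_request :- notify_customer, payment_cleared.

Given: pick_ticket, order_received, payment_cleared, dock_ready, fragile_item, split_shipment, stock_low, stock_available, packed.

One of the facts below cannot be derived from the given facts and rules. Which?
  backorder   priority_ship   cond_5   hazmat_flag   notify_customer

Round 1: r2 [address_valid :- dock_ready, payment_cleared, order_received.]; r5 [oversize_item :- stock_low, dock_ready.]; r9 [insured :- stock_available, order_received.]; r12 [priority_ship :- pick_ticket, dock_ready.]. New: address_valid, oversize_item, insured, priority_ship.
Round 2: r7 [route_local :- oversize_item, address_valid, payment_cleared.]; r8 [manifest_closed :- insured, split_shipment.]. New: route_local, manifest_closed.
Round 3: r13 [backorder :- manifest_closed, payment_cleared.]. New: backorder.
Round 4: r6 [notify_customer :- backorder.]. New: notify_customer.
Round 5: r1 [hazmat_flag :- notify_customer, route_local.]; r15 [restock_request :- notify_customer, payment_cleared.]. New: hazmat_flag, restock_request.
Round 6: r3 [cond_3 :- restock_request.]; r4 [labeled :- hazmat_flag, backorder.]. New: cond_3, labeled.
Derived: backorder (round 3), hazmat_flag (round 5), notify_customer (round 4), priority_ship (round 1). cond_5 never appears in any round.

cond_5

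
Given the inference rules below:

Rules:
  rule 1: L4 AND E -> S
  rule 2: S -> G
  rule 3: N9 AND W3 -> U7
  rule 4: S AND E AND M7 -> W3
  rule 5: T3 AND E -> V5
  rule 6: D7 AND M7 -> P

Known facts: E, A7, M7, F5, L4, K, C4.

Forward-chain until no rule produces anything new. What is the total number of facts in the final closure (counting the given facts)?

Round 1 — rule 1, derive S.
Round 2 — rule 2, rule 4, derive G, W3.
Closure: {A7, C4, E, F5, G, K, L4, M7, S, W3} — 10 facts.

10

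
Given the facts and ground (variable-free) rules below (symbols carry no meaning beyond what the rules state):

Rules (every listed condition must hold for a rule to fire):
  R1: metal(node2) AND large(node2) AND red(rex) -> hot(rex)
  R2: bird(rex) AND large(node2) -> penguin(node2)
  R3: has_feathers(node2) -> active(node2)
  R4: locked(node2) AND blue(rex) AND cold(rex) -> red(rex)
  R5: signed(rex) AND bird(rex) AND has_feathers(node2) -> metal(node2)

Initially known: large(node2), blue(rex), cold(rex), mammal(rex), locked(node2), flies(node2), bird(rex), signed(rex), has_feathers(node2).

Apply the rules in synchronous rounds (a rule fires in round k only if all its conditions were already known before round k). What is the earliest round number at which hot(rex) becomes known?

2

Round 1: R2 [bird(rex) AND large(node2) -> penguin(node2)]; R3 [has_feathers(node2) -> active(node2)]; R4 [locked(node2) AND blue(rex) AND cold(rex) -> red(rex)]; R5 [signed(rex) AND bird(rex) AND has_feathers(node2) -> metal(node2)]. Adds penguin(node2), active(node2), red(rex), metal(node2).
Round 2: R1 [metal(node2) AND large(node2) AND red(rex) -> hot(rex)]. Adds hot(rex).
hot(rex) first appears in round 2.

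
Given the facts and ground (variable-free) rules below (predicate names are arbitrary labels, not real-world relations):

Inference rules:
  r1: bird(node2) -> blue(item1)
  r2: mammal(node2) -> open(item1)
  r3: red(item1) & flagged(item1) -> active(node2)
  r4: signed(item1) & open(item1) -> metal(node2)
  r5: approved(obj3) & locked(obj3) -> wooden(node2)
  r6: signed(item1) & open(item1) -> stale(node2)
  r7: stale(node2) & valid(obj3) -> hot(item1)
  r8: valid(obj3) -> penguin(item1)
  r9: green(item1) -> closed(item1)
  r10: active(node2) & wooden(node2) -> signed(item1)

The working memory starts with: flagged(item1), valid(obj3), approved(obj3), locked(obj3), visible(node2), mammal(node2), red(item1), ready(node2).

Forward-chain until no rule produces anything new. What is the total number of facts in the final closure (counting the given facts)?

16

Round 1: r2 [mammal(node2) -> open(item1)]; r3 [red(item1) & flagged(item1) -> active(node2)]; r5 [approved(obj3) & locked(obj3) -> wooden(node2)]; r8 [valid(obj3) -> penguin(item1)]. Adds open(item1), active(node2), wooden(node2), penguin(item1).
Round 2: r10 [active(node2) & wooden(node2) -> signed(item1)]. Adds signed(item1).
Round 3: r4 [signed(item1) & open(item1) -> metal(node2)]; r6 [signed(item1) & open(item1) -> stale(node2)]. Adds metal(node2), stale(node2).
Round 4: r7 [stale(node2) & valid(obj3) -> hot(item1)]. Adds hot(item1).
Closure: {active(node2), approved(obj3), flagged(item1), hot(item1), locked(obj3), mammal(node2), metal(node2), open(item1), penguin(item1), ready(node2), red(item1), signed(item1), stale(node2), valid(obj3), visible(node2), wooden(node2)} — 16 facts.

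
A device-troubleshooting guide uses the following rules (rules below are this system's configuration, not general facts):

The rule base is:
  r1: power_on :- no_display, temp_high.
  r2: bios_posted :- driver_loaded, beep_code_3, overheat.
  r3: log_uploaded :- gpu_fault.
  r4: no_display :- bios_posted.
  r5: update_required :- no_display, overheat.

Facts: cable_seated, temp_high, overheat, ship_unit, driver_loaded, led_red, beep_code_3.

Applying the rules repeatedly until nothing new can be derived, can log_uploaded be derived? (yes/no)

Round 1: r2 [bios_posted :- driver_loaded, beep_code_3, overheat.]. New: bios_posted.
Round 2: r4 [no_display :- bios_posted.]. New: no_display.
Round 3: r1 [power_on :- no_display, temp_high.]; r5 [update_required :- no_display, overheat.]. New: power_on, update_required.
Fixed point reached. log_uploaded is concluded only by r3; r3 needs gpu_fault (never derived).

no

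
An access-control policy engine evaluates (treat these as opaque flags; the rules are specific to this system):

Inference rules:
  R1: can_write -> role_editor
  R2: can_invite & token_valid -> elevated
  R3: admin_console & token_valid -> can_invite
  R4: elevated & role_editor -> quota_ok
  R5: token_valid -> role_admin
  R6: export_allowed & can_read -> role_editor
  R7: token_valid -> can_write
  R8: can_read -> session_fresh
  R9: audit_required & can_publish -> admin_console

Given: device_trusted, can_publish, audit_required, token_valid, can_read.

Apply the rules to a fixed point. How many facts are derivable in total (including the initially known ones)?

Round 1 — R5, R7, R8, R9, derive role_admin, can_write, session_fresh, admin_console.
Round 2 — R1, R3, derive role_editor, can_invite.
Round 3 — R2, derive elevated.
Round 4 — R4, derive quota_ok.
Closure: {admin_console, audit_required, can_invite, can_publish, can_read, can_write, device_trusted, elevated, quota_ok, role_admin, role_editor, session_fresh, token_valid} — 13 facts.

13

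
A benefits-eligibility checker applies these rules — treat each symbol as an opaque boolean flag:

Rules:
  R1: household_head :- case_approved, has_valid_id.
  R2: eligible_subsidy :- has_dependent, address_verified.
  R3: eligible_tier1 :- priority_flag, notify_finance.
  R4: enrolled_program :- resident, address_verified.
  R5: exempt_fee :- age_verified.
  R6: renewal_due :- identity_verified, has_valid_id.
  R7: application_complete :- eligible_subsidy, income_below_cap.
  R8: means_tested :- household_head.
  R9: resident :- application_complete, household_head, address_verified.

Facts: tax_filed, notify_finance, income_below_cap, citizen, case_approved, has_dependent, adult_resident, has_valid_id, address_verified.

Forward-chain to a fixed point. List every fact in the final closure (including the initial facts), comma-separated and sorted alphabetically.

address_verified, adult_resident, application_complete, case_approved, citizen, eligible_subsidy, enrolled_program, has_dependent, has_valid_id, household_head, income_below_cap, means_tested, notify_finance, resident, tax_filed

[1] R1 [household_head :- case_approved, has_valid_id.]; R2 [eligible_subsidy :- has_dependent, address_verified.]. ⇒ new: household_head, eligible_subsidy.
[2] R7 [application_complete :- eligible_subsidy, income_below_cap.]; R8 [means_tested :- household_head.]. ⇒ new: application_complete, means_tested.
[3] R9 [resident :- application_complete, household_head, address_verified.]. ⇒ new: resident.
[4] R4 [enrolled_program :- resident, address_verified.]. ⇒ new: enrolled_program.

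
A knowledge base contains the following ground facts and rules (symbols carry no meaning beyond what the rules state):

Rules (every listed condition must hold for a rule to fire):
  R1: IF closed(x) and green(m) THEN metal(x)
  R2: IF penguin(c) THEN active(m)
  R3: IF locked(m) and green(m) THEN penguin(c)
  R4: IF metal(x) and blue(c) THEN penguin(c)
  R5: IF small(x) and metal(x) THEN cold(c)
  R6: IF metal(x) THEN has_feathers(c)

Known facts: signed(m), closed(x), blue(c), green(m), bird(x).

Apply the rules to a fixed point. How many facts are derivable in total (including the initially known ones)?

Round 1 fires R1, giving metal(x).
Round 2 fires R4, R6, giving penguin(c), has_feathers(c).
Round 3 fires R2, giving active(m).
Closure: {active(m), bird(x), blue(c), closed(x), green(m), has_feathers(c), metal(x), penguin(c), signed(m)} — 9 facts.

9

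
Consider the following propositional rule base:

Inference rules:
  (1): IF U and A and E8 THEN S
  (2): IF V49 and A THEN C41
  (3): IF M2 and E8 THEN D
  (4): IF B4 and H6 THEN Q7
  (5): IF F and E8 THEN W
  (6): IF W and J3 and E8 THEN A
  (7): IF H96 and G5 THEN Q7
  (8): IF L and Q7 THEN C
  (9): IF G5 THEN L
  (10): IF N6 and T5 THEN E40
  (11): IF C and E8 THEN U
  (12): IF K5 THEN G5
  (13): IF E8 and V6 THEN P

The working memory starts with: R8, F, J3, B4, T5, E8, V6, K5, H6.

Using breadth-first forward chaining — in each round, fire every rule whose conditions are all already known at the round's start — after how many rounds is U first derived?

Round 1 — (4), (5), (12), (13), derive Q7, W, G5, P.
Round 2 — (6), (9), derive A, L.
Round 3 — (8), derive C.
Round 4 — (11), derive U.
U first appears in round 4.

4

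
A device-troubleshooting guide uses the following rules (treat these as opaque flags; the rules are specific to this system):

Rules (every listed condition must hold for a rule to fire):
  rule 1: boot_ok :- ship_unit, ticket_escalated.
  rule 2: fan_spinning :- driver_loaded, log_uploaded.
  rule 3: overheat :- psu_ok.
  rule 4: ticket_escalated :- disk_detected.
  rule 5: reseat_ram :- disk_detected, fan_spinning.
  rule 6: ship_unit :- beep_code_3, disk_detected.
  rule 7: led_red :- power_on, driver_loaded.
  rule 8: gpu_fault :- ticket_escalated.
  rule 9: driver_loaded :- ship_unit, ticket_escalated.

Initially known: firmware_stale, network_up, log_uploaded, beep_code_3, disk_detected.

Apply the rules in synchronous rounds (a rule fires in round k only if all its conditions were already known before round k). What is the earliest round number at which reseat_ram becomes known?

Round 1 — rule 4, rule 6, derive ticket_escalated, ship_unit.
Round 2 — rule 1, rule 8, rule 9, derive boot_ok, gpu_fault, driver_loaded.
Round 3 — rule 2, derive fan_spinning.
Round 4 — rule 5, derive reseat_ram.
reseat_ram first appears in round 4.

4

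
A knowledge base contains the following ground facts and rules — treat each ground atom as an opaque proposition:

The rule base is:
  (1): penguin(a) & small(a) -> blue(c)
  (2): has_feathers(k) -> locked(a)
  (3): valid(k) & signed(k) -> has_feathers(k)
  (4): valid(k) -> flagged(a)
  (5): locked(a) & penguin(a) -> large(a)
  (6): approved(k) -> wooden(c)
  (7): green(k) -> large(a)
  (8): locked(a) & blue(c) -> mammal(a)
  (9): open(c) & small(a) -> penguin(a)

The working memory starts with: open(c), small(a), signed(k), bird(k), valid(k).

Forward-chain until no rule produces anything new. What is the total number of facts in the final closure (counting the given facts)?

12

Round 1: (3) [valid(k) & signed(k) -> has_feathers(k)]; (4) [valid(k) -> flagged(a)]; (9) [open(c) & small(a) -> penguin(a)]. New: has_feathers(k), flagged(a), penguin(a).
Round 2: (1) [penguin(a) & small(a) -> blue(c)]; (2) [has_feathers(k) -> locked(a)]. New: blue(c), locked(a).
Round 3: (5) [locked(a) & penguin(a) -> large(a)]; (8) [locked(a) & blue(c) -> mammal(a)]. New: large(a), mammal(a).
Closure: {bird(k), blue(c), flagged(a), has_feathers(k), large(a), locked(a), mammal(a), open(c), penguin(a), signed(k), small(a), valid(k)} — 12 facts.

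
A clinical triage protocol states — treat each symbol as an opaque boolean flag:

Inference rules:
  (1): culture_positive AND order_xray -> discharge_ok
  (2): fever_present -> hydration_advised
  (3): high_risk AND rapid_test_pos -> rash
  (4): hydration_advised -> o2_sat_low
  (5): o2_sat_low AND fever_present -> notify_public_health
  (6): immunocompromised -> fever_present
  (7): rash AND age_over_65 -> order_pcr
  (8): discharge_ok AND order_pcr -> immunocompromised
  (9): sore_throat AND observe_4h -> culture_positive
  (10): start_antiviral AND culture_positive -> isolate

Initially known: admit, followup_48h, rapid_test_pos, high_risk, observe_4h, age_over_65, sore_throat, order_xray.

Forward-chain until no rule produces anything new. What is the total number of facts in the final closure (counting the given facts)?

17

Round 1: (3) [high_risk AND rapid_test_pos -> rash]; (9) [sore_throat AND observe_4h -> culture_positive]. New: rash, culture_positive.
Round 2: (1) [culture_positive AND order_xray -> discharge_ok]; (7) [rash AND age_over_65 -> order_pcr]. New: discharge_ok, order_pcr.
Round 3: (8) [discharge_ok AND order_pcr -> immunocompromised]. New: immunocompromised.
Round 4: (6) [immunocompromised -> fever_present]. New: fever_present.
Round 5: (2) [fever_present -> hydration_advised]. New: hydration_advised.
Round 6: (4) [hydration_advised -> o2_sat_low]. New: o2_sat_low.
Round 7: (5) [o2_sat_low AND fever_present -> notify_public_health]. New: notify_public_health.
Closure: {admit, age_over_65, culture_positive, discharge_ok, fever_present, followup_48h, high_risk, hydration_advised, immunocompromised, notify_public_health, o2_sat_low, observe_4h, order_pcr, order_xray, rapid_test_pos, rash, sore_throat} — 17 facts.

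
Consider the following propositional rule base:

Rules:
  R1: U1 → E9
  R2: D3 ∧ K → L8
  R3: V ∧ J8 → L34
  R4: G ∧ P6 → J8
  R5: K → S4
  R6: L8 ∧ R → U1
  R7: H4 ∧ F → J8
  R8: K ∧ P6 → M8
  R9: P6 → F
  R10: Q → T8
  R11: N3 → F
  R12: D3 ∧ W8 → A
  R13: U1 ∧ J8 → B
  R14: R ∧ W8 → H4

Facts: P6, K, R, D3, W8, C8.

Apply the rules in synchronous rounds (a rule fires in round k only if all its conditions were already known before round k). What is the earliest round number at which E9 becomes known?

Round 1 — R2, R5, R8, R9, R12, R14, derive L8, S4, M8, F, A, H4.
Round 2 — R6, R7, derive U1, J8.
Round 3 — R1, R13, derive E9, B.
E9 first appears in round 3.

3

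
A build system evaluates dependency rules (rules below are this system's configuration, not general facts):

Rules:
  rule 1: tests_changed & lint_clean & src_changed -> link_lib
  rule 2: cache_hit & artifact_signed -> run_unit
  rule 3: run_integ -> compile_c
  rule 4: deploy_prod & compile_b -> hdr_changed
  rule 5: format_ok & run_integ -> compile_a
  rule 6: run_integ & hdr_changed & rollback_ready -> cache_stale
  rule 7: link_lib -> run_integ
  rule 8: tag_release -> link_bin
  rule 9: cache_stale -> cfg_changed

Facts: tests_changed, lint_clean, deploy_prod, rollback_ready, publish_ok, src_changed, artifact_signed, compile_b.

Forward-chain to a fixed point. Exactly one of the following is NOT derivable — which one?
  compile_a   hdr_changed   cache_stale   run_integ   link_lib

Round 1 — rule 1, rule 4, derive link_lib, hdr_changed.
Round 2 — rule 7, derive run_integ.
Round 3 — rule 3, rule 6, derive compile_c, cache_stale.
Round 4 — rule 9, derive cfg_changed.
Derived: hdr_changed (round 1), run_integ (round 2), cache_stale (round 3), link_lib (round 1). compile_a never appears in any round.

compile_a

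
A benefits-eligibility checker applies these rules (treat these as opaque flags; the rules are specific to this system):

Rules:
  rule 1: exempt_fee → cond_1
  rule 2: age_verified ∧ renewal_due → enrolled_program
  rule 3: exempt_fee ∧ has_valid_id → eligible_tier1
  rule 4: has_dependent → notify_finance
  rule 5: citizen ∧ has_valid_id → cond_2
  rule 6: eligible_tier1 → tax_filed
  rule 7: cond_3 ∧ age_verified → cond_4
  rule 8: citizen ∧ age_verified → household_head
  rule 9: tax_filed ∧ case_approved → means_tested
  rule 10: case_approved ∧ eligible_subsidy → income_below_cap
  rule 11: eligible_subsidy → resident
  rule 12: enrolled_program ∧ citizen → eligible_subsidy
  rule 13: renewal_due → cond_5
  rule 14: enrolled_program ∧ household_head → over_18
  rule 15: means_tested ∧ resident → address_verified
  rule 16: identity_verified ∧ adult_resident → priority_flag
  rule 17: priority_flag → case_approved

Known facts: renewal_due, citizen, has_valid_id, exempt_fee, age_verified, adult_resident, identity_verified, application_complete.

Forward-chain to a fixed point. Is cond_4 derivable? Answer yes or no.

no

Round 1: rule 1 [exempt_fee → cond_1]; rule 2 [age_verified ∧ renewal_due → enrolled_program]; rule 3 [exempt_fee ∧ has_valid_id → eligible_tier1]; rule 5 [citizen ∧ has_valid_id → cond_2]; rule 8 [citizen ∧ age_verified → household_head]; rule 13 [renewal_due → cond_5]; rule 16 [identity_verified ∧ adult_resident → priority_flag]. Adds cond_1, enrolled_program, eligible_tier1, cond_2, household_head, cond_5, priority_flag.
Round 2: rule 6 [eligible_tier1 → tax_filed]; rule 12 [enrolled_program ∧ citizen → eligible_subsidy]; rule 14 [enrolled_program ∧ household_head → over_18]; rule 17 [priority_flag → case_approved]. Adds tax_filed, eligible_subsidy, over_18, case_approved.
Round 3: rule 9 [tax_filed ∧ case_approved → means_tested]; rule 10 [case_approved ∧ eligible_subsidy → income_below_cap]; rule 11 [eligible_subsidy → resident]. Adds means_tested, income_below_cap, resident.
Round 4: rule 15 [means_tested ∧ resident → address_verified]. Adds address_verified.
Fixed point reached. cond_4 is concluded only by rule 7; rule 7 needs cond_3 (never derived).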